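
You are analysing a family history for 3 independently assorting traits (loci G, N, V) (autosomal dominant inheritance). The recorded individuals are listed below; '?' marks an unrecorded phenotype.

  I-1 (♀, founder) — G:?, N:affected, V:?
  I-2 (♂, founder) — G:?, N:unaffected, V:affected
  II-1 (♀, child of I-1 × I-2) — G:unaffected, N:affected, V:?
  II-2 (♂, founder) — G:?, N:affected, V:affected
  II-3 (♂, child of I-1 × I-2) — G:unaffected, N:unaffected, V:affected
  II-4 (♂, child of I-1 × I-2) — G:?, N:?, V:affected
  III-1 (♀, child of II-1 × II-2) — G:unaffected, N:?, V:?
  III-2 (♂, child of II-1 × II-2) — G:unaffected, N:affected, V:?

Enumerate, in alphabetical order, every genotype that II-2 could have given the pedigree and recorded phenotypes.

II-2 ∈ {Gg NN VV, Gg NN Vv, Gg Nn VV, Gg Nn Vv, gg NN VV, gg NN Vv, gg Nn VV, gg Nn Vv}

G/I-1 ? ·: gg|Gg
G/I-2 ? ·: gg|Gg
G/II-1 un I-1×I-2: gg
G/II-2 ? ·: gg|Gg
G/II-3 un I-1×I-2: gg
G/II-4 ? I-1×I-2: gg|Gg|GG
G/III-1 un II-1×II-2: gg
G/III-2 un II-1×II-2: gg
⇒ G over [I-1,I-2,II-1,II-2,II-3,II-4,III-1,III-2]: 16 consistent
N/I-1 aff ·: Nn
N/I-2 un ·: nn
N/II-1 aff I-1×I-2: Nn
N/II-2 aff ·: Nn|NN
N/II-3 un I-1×I-2: nn
N/II-4 ? I-1×I-2: nn|Nn
N/III-1 ? II-1×II-2: nn|Nn|NN
N/III-2 aff II-1×II-2: Nn|NN
⇒ N over [I-1,I-2,II-1,II-2,II-3,II-4,III-1,III-2]: 20 consistent
V/I-1 ? ·: vv|Vv|VV
V/I-2 aff ·: Vv|VV
V/II-1 ? I-1×I-2: vv|Vv|VV
V/II-2 aff ·: Vv|VV
V/II-3 aff I-1×I-2: Vv|VV
V/II-4 aff I-1×I-2: Vv|VV
V/III-1 ? II-1×II-2: vv|Vv|VV
V/III-2 ? II-1×II-2: vv|Vv|VV
⇒ V over [I-1,I-2,II-1,II-2,II-3,II-4,III-1,III-2]: 272 consistent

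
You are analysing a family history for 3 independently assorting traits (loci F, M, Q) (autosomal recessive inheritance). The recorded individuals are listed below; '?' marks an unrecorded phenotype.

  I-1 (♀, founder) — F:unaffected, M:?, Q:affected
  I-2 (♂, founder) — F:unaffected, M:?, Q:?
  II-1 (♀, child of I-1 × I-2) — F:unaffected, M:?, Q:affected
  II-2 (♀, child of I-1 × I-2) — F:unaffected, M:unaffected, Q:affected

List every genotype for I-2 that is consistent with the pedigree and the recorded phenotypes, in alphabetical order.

I-2 ∈ {FF MM Qq, FF MM qq, FF Mm Qq, FF Mm qq, FF mm Qq, FF mm qq, Ff MM Qq, Ff MM qq, Ff Mm Qq, Ff Mm qq, Ff mm Qq, Ff mm qq}

F/I-1 un ·: FF|Ff
F/I-2 un ·: FF|Ff
F/II-1 un I-1×I-2: FF|Ff
F/II-2 un I-1×I-2: FF|Ff
⇒ F over [I-1,I-2,II-1,II-2]: 13 consistent
M/I-1 ? ·: MM|Mm|mm
M/I-2 ? ·: MM|Mm|mm
M/II-1 ? I-1×I-2: MM|Mm|mm
M/II-2 un I-1×I-2: MM|Mm
⇒ M over [I-1,I-2,II-1,II-2]: 21 consistent
Q/I-1 aff ·: qq
Q/I-2 ? ·: Qq|qq
Q/II-1 aff I-1×I-2: qq
Q/II-2 aff I-1×I-2: qq
⇒ Q over [I-1,I-2,II-1,II-2]: 2 consistent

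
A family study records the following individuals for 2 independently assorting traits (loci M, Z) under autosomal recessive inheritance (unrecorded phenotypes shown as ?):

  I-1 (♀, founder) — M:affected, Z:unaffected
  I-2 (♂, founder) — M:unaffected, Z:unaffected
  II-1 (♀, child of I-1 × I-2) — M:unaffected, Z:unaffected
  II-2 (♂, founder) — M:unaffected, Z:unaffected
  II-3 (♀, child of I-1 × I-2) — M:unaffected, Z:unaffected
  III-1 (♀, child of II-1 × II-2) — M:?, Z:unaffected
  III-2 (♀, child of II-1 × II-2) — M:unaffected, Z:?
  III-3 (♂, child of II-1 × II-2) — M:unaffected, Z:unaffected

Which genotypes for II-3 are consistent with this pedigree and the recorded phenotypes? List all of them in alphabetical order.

II-3 ∈ {Mm ZZ, Mm Zz}

M/I-1 aff ·: mm
M/I-2 un ·: MM|Mm
M/II-1 un I-1×I-2: Mm
M/II-2 un ·: MM|Mm
M/II-3 un I-1×I-2: Mm
M/III-1 ? II-1×II-2: MM|Mm|mm
M/III-2 un II-1×II-2: MM|Mm
M/III-3 un II-1×II-2: MM|Mm
⇒ M over [I-1,I-2,II-1,II-2,II-3,III-1,III-2,III-3]: 40 consistent
Z/I-1 un ·: ZZ|Zz
Z/I-2 un ·: ZZ|Zz
Z/II-1 un I-1×I-2: ZZ|Zz
Z/II-2 un ·: ZZ|Zz
Z/II-3 un I-1×I-2: ZZ|Zz
Z/III-1 un II-1×II-2: ZZ|Zz
Z/III-2 ? II-1×II-2: ZZ|Zz|zz
Z/III-3 un II-1×II-2: ZZ|Zz
⇒ Z over [I-1,I-2,II-1,II-2,II-3,III-1,III-2,III-3]: 183 consistent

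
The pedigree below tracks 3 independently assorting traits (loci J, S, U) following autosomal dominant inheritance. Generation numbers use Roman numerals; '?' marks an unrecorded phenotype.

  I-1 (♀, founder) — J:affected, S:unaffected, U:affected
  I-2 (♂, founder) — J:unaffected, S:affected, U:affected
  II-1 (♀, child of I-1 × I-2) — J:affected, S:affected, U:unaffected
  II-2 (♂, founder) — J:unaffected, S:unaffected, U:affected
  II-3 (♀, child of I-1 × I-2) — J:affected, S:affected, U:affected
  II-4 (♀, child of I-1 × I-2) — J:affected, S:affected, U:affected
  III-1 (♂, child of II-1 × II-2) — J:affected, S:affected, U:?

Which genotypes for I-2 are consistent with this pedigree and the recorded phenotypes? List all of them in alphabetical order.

J/I-1 aff ·: Jj|JJ
J/I-2 un ·: jj
J/II-1 aff I-1×I-2: Jj
J/II-2 un ·: jj
J/II-3 aff I-1×I-2: Jj
J/II-4 aff I-1×I-2: Jj
J/III-1 aff II-1×II-2: Jj
⇒ J over [I-1,I-2,II-1,II-2,II-3,II-4,III-1]: 2 consistent
S/I-1 un ·: ss
S/I-2 aff ·: Ss|SS
S/II-1 aff I-1×I-2: Ss
S/II-2 un ·: ss
S/II-3 aff I-1×I-2: Ss
S/II-4 aff I-1×I-2: Ss
S/III-1 aff II-1×II-2: Ss
⇒ S over [I-1,I-2,II-1,II-2,II-3,II-4,III-1]: 2 consistent
U/I-1 aff ·: Uu
U/I-2 aff ·: Uu
U/II-1 un I-1×I-2: uu
U/II-2 aff ·: Uu|UU
U/II-3 aff I-1×I-2: Uu|UU
U/II-4 aff I-1×I-2: Uu|UU
U/III-1 ? II-1×II-2: uu|Uu
⇒ U over [I-1,I-2,II-1,II-2,II-3,II-4,III-1]: 12 consistent

I-2 ∈ {jj SS Uu, jj Ss Uu}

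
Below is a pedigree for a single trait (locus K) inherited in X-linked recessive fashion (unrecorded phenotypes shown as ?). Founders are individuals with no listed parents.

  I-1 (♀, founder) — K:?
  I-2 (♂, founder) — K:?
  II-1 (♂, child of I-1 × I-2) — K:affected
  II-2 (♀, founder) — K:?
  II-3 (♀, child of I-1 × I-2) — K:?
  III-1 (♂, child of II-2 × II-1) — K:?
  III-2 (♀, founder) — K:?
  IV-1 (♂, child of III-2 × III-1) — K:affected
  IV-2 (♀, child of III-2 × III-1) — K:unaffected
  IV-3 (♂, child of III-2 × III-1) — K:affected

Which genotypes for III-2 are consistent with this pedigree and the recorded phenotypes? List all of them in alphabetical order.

III-2 ∈ {X^KX^k, X^kX^k}

K/I-1 ? ·: X^KX^k|X^kX^k
K/I-2 ? ·: X^KY|X^kY
K/II-1 aff I-1×I-2: X^kY
K/II-2 ? ·: X^KX^K|X^KX^k|X^kX^k
K/II-3 ? I-1×I-2: X^KX^K|X^KX^k|X^kX^k
K/III-1 ? II-2×II-1: X^KY|X^kY
K/III-2 ? ·: X^KX^k|X^kX^k
K/IV-1 aff III-2×III-1: X^kY
K/IV-2 un III-2×III-1: X^KX^K|X^KX^k
K/IV-3 aff III-2×III-1: X^kY
⇒ K over [I-1,I-2,II-1,II-2,II-3,III-1,III-2,IV-1,IV-2,IV-3]: 48 consistent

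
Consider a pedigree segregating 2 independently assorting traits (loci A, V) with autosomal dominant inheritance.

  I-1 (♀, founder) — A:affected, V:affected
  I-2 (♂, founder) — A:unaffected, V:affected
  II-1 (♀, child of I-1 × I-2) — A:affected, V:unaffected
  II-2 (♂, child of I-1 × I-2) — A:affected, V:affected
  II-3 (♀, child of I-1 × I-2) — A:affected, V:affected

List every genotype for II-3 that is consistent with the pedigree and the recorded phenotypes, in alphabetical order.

II-3 ∈ {Aa VV, Aa Vv}

A/I-1 aff ·: Aa|AA
A/I-2 un ·: aa
A/II-1 aff I-1×I-2: Aa
A/II-2 aff I-1×I-2: Aa
A/II-3 aff I-1×I-2: Aa
⇒ A over [I-1,I-2,II-1,II-2,II-3]: 2 consistent
V/I-1 aff ·: Vv
V/I-2 aff ·: Vv
V/II-1 un I-1×I-2: vv
V/II-2 aff I-1×I-2: Vv|VV
V/II-3 aff I-1×I-2: Vv|VV
⇒ V over [I-1,I-2,II-1,II-2,II-3]: 4 consistent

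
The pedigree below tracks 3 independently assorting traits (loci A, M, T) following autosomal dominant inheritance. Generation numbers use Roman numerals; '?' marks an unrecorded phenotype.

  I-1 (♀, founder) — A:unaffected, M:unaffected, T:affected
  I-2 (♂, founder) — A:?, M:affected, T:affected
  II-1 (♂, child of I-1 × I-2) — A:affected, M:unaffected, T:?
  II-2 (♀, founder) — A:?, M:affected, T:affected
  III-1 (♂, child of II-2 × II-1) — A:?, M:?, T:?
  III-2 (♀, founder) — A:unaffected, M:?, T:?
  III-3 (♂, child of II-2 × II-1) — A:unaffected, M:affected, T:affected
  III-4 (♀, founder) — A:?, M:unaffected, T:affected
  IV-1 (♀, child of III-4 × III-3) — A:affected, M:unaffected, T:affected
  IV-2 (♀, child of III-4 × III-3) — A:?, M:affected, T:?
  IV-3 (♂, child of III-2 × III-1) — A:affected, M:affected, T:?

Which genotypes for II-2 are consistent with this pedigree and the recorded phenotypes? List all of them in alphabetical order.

A/I-1 un ·: aa
A/I-2 ? ·: Aa|AA
A/II-1 aff I-1×I-2: Aa
A/II-2 ? ·: aa|Aa
A/III-1 ? II-2×II-1: Aa|AA
A/III-2 un ·: aa
A/III-3 un II-2×II-1: aa
A/III-4 ? ·: Aa|AA
A/IV-1 aff III-4×III-3: Aa
A/IV-2 ? III-4×III-3: aa|Aa
A/IV-3 aff III-2×III-1: Aa
⇒ A over [I-1,I-2,II-1,II-2,III-1,III-2,III-3,III-4,IV-1,IV-2,IV-3]: 18 consistent
M/I-1 un ·: mm
M/I-2 aff ·: Mm
M/II-1 un I-1×I-2: mm
M/II-2 aff ·: Mm|MM
M/III-1 ? II-2×II-1: mm|Mm
M/III-2 ? ·: mm|Mm|MM
M/III-3 aff II-2×II-1: Mm
M/III-4 un ·: mm
M/IV-1 un III-4×III-3: mm
M/IV-2 aff III-4×III-3: Mm
M/IV-3 aff III-2×III-1: Mm|MM
⇒ M over [I-1,I-2,II-1,II-2,III-1,III-2,III-3,III-4,IV-1,IV-2,IV-3]: 12 consistent
T/I-1 aff ·: Tt|TT
T/I-2 aff ·: Tt|TT
T/II-1 ? I-1×I-2: tt|Tt|TT
T/II-2 aff ·: Tt|TT
T/III-1 ? II-2×II-1: tt|Tt|TT
T/III-2 ? ·: tt|Tt|TT
T/III-3 aff II-2×II-1: Tt|TT
T/III-4 aff ·: Tt|TT
T/IV-1 aff III-4×III-3: Tt|TT
T/IV-2 ? III-4×III-3: tt|Tt|TT
T/IV-3 ? III-2×III-1: tt|Tt|TT
⇒ T over [I-1,I-2,II-1,II-2,III-1,III-2,III-3,III-4,IV-1,IV-2,IV-3]: 2090 consistent

II-2 ∈ {Aa MM TT, Aa MM Tt, Aa Mm TT, Aa Mm Tt, aa MM TT, aa MM Tt, aa Mm TT, aa Mm Tt}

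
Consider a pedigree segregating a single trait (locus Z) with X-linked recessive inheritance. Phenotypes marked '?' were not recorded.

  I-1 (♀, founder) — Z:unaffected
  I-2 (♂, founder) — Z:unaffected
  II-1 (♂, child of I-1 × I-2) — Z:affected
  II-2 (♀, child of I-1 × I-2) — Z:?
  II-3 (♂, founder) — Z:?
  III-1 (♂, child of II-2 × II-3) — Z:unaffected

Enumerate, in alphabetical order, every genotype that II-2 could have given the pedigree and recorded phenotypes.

Z/I-1 un ·: X^ZX^z
Z/I-2 un ·: X^ZY
Z/II-1 aff I-1×I-2: X^zY
Z/II-2 ? I-1×I-2: X^ZX^Z|X^ZX^z
Z/II-3 ? ·: X^ZY|X^zY
Z/III-1 un II-2×II-3: X^ZY
⇒ Z over [I-1,I-2,II-1,II-2,II-3,III-1]: 4 consistent

II-2 ∈ {X^ZX^Z, X^ZX^z}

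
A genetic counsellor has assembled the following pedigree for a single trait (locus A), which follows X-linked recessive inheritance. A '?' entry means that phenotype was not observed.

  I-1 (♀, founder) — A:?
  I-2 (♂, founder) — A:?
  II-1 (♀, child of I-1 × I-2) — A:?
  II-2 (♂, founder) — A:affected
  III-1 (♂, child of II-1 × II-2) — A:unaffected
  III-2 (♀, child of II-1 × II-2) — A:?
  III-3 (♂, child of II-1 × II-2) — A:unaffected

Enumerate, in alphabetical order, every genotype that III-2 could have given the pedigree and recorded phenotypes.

III-2 ∈ {X^AX^a, X^aX^a}

A/I-1 ? ·: X^AX^A|X^AX^a|X^aX^a
A/I-2 ? ·: X^AY|X^aY
A/II-1 ? I-1×I-2: X^AX^A|X^AX^a
A/II-2 aff ·: X^aY
A/III-1 un II-1×II-2: X^AY
A/III-2 ? II-1×II-2: X^AX^a|X^aX^a
A/III-3 un II-1×II-2: X^AY
⇒ A over [I-1,I-2,II-1,II-2,III-1,III-2,III-3]: 10 consistent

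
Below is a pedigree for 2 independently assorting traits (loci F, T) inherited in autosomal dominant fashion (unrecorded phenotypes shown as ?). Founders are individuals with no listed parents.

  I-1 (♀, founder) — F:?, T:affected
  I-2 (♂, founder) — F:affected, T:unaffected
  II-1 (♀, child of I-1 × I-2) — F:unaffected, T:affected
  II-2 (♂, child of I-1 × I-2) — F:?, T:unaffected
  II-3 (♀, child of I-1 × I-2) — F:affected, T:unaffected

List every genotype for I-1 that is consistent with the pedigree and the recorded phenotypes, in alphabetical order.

I-1 ∈ {Ff Tt, ff Tt}

F/I-1 ? ·: ff|Ff
F/I-2 aff ·: Ff
F/II-1 un I-1×I-2: ff
F/II-2 ? I-1×I-2: ff|Ff|FF
F/II-3 aff I-1×I-2: Ff|FF
⇒ F over [I-1,I-2,II-1,II-2,II-3]: 8 consistent
T/I-1 aff ·: Tt
T/I-2 un ·: tt
T/II-1 aff I-1×I-2: Tt
T/II-2 un I-1×I-2: tt
T/II-3 un I-1×I-2: tt
⇒ T over [I-1,I-2,II-1,II-2,II-3]: 1 consistent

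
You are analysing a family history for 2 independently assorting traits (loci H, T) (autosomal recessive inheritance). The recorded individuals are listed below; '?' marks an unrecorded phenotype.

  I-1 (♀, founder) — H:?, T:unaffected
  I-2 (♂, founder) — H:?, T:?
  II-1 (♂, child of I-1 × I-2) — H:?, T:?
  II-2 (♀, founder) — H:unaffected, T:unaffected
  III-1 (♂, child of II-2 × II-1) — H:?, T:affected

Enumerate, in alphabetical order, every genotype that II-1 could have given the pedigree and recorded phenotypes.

H/I-1 ? ·: HH|Hh|hh
H/I-2 ? ·: HH|Hh|hh
H/II-1 ? I-1×I-2: HH|Hh|hh
H/II-2 un ·: HH|Hh
H/III-1 ? II-2×II-1: HH|Hh|hh
⇒ H over [I-1,I-2,II-1,II-2,III-1]: 59 consistent
T/I-1 un ·: TT|Tt
T/I-2 ? ·: TT|Tt|tt
T/II-1 ? I-1×I-2: Tt|tt
T/II-2 un ·: Tt
T/III-1 aff II-2×II-1: tt
⇒ T over [I-1,I-2,II-1,II-2,III-1]: 7 consistent

II-1 ∈ {HH Tt, HH tt, Hh Tt, Hh tt, hh Tt, hh tt}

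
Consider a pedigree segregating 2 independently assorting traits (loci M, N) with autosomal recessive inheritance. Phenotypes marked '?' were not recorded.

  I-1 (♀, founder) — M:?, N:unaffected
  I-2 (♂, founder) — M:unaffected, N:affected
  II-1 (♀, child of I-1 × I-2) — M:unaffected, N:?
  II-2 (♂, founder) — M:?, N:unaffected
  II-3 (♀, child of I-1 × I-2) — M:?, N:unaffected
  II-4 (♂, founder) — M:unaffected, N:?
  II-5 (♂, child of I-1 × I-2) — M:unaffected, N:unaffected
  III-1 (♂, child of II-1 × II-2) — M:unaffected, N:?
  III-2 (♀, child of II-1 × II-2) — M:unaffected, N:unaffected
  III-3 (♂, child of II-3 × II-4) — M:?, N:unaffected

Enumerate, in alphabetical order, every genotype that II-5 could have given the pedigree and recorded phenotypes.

M/I-1 ? ·: MM|Mm|mm
M/I-2 un ·: MM|Mm
M/II-1 un I-1×I-2: MM|Mm
M/II-2 ? ·: MM|Mm|mm
M/II-3 ? I-1×I-2: MM|Mm|mm
M/II-4 un ·: MM|Mm
M/II-5 un I-1×I-2: MM|Mm
M/III-1 un II-1×II-2: MM|Mm
M/III-2 un II-1×II-2: MM|Mm
M/III-3 ? II-3×II-4: MM|Mm|mm
⇒ M over [I-1,I-2,II-1,II-2,II-3,II-4,II-5,III-1,III-2,III-3]: 945 consistent
N/I-1 un ·: NN|Nn
N/I-2 aff ·: nn
N/II-1 ? I-1×I-2: Nn|nn
N/II-2 un ·: NN|Nn
N/II-3 un I-1×I-2: Nn
N/II-4 ? ·: NN|Nn|nn
N/II-5 un I-1×I-2: Nn
N/III-1 ? II-1×II-2: NN|Nn|nn
N/III-2 un II-1×II-2: NN|Nn
N/III-3 un II-3×II-4: NN|Nn
⇒ N over [I-1,I-2,II-1,II-2,II-3,II-4,II-5,III-1,III-2,III-3]: 115 consistent

II-5 ∈ {MM Nn, Mm Nn}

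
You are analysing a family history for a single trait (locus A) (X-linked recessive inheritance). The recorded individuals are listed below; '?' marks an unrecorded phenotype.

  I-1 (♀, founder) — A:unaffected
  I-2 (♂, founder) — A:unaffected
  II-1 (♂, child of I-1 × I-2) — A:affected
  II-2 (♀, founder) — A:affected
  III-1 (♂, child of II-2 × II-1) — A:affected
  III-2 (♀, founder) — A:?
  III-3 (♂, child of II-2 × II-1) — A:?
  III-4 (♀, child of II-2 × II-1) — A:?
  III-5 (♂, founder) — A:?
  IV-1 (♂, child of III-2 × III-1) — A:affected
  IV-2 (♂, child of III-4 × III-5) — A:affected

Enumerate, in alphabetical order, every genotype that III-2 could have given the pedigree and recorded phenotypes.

A/I-1 un ·: X^AX^a
A/I-2 un ·: X^AY
A/II-1 aff I-1×I-2: X^aY
A/II-2 aff ·: X^aX^a
A/III-1 aff II-2×II-1: X^aY
A/III-2 ? ·: X^AX^a|X^aX^a
A/III-3 ? II-2×II-1: X^aY
A/III-4 ? II-2×II-1: X^aX^a
A/III-5 ? ·: X^AY|X^aY
A/IV-1 aff III-2×III-1: X^aY
A/IV-2 aff III-4×III-5: X^aY
⇒ A over [I-1,I-2,II-1,II-2,III-1,III-2,III-3,III-4,III-5,IV-1,IV-2]: 4 consistent

III-2 ∈ {X^AX^a, X^aX^a}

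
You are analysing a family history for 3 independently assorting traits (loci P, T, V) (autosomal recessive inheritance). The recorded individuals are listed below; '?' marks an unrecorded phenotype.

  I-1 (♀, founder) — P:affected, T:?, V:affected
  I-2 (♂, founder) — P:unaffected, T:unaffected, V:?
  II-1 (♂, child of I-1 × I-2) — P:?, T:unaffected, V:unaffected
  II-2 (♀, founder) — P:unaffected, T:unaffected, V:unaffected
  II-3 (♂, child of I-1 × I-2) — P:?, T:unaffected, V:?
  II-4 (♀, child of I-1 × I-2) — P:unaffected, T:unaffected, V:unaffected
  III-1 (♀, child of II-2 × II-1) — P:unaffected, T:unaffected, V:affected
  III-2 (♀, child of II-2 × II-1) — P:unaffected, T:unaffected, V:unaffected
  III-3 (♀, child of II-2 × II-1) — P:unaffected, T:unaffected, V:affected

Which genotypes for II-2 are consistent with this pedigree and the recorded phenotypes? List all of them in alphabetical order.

P/I-1 aff ·: pp
P/I-2 un ·: PP|Pp
P/II-1 ? I-1×I-2: Pp|pp
P/II-2 un ·: PP|Pp
P/II-3 ? I-1×I-2: Pp|pp
P/II-4 un I-1×I-2: Pp
P/III-1 un II-2×II-1: PP|Pp
P/III-2 un II-2×II-1: PP|Pp
P/III-3 un II-2×II-1: PP|Pp
⇒ P over [I-1,I-2,II-1,II-2,II-3,II-4,III-1,III-2,III-3]: 52 consistent
T/I-1 ? ·: TT|Tt|tt
T/I-2 un ·: TT|Tt
T/II-1 un I-1×I-2: TT|Tt
T/II-2 un ·: TT|Tt
T/II-3 un I-1×I-2: TT|Tt
T/II-4 un I-1×I-2: TT|Tt
T/III-1 un II-2×II-1: TT|Tt
T/III-2 un II-2×II-1: TT|Tt
T/III-3 un II-2×II-1: TT|Tt
⇒ T over [I-1,I-2,II-1,II-2,II-3,II-4,III-1,III-2,III-3]: 341 consistent
V/I-1 aff ·: vv
V/I-2 ? ·: VV|Vv
V/II-1 un I-1×I-2: Vv
V/II-2 un ·: Vv
V/II-3 ? I-1×I-2: Vv|vv
V/II-4 un I-1×I-2: Vv
V/III-1 aff II-2×II-1: vv
V/III-2 un II-2×II-1: VV|Vv
V/III-3 aff II-2×II-1: vv
⇒ V over [I-1,I-2,II-1,II-2,II-3,II-4,III-1,III-2,III-3]: 6 consistent

II-2 ∈ {PP TT Vv, PP Tt Vv, Pp TT Vv, Pp Tt Vv}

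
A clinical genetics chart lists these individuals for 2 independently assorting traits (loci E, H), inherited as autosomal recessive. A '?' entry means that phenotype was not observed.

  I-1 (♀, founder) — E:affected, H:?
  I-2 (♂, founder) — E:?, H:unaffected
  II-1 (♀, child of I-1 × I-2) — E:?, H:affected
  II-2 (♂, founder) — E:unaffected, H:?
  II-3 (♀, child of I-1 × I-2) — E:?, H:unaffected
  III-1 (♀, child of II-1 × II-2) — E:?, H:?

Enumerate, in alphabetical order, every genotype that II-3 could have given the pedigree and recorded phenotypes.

II-3 ∈ {Ee HH, Ee Hh, ee HH, ee Hh}

E/I-1 aff ·: ee
E/I-2 ? ·: EE|Ee|ee
E/II-1 ? I-1×I-2: Ee|ee
E/II-2 un ·: EE|Ee
E/II-3 ? I-1×I-2: Ee|ee
E/III-1 ? II-1×II-2: EE|Ee|ee
⇒ E over [I-1,I-2,II-1,II-2,II-3,III-1]: 24 consistent
H/I-1 ? ·: Hh|hh
H/I-2 un ·: Hh
H/II-1 aff I-1×I-2: hh
H/II-2 ? ·: HH|Hh|hh
H/II-3 un I-1×I-2: HH|Hh
H/III-1 ? II-1×II-2: Hh|hh
⇒ H over [I-1,I-2,II-1,II-2,II-3,III-1]: 12 consistent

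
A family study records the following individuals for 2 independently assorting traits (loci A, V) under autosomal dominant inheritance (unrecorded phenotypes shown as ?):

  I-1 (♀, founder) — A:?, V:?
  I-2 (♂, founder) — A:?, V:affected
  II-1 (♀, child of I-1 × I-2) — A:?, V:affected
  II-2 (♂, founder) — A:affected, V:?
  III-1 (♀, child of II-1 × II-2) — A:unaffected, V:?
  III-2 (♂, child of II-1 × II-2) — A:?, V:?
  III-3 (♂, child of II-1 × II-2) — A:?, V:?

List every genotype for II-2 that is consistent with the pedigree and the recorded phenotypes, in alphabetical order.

A/I-1 ? ·: aa|Aa|AA
A/I-2 ? ·: aa|Aa|AA
A/II-1 ? I-1×I-2: aa|Aa
A/II-2 aff ·: Aa
A/III-1 un II-1×II-2: aa
A/III-2 ? II-1×II-2: aa|Aa|AA
A/III-3 ? II-1×II-2: aa|Aa|AA
⇒ A over [I-1,I-2,II-1,II-2,III-1,III-2,III-3]: 79 consistent
V/I-1 ? ·: vv|Vv|VV
V/I-2 aff ·: Vv|VV
V/II-1 aff I-1×I-2: Vv|VV
V/II-2 ? ·: vv|Vv|VV
V/III-1 ? II-1×II-2: vv|Vv|VV
V/III-2 ? II-1×II-2: vv|Vv|VV
V/III-3 ? II-1×II-2: vv|Vv|VV
⇒ V over [I-1,I-2,II-1,II-2,III-1,III-2,III-3]: 255 consistent

II-2 ∈ {Aa VV, Aa Vv, Aa vv}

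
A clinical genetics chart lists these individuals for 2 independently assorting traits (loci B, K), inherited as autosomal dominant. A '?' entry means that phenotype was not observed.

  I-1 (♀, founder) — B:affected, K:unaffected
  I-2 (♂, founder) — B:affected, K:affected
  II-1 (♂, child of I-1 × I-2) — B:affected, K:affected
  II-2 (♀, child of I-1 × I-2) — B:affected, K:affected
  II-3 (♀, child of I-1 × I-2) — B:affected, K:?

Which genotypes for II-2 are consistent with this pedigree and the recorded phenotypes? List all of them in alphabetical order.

B/I-1 aff ·: Bb|BB
B/I-2 aff ·: Bb|BB
B/II-1 aff I-1×I-2: Bb|BB
B/II-2 aff I-1×I-2: Bb|BB
B/II-3 aff I-1×I-2: Bb|BB
⇒ B over [I-1,I-2,II-1,II-2,II-3]: 25 consistent
K/I-1 un ·: kk
K/I-2 aff ·: Kk|KK
K/II-1 aff I-1×I-2: Kk
K/II-2 aff I-1×I-2: Kk
K/II-3 ? I-1×I-2: kk|Kk
⇒ K over [I-1,I-2,II-1,II-2,II-3]: 3 consistent

II-2 ∈ {BB Kk, Bb Kk}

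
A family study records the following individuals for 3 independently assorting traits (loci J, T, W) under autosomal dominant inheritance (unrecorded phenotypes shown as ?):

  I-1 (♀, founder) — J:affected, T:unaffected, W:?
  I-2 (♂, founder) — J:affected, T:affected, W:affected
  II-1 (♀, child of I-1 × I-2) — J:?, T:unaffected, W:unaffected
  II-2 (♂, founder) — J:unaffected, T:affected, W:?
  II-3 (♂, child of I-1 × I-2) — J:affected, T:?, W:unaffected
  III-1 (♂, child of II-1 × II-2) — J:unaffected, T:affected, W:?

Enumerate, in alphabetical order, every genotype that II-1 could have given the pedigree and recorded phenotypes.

J/I-1 aff ·: Jj|JJ
J/I-2 aff ·: Jj|JJ
J/II-1 ? I-1×I-2: jj|Jj
J/II-2 un ·: jj
J/II-3 aff I-1×I-2: Jj|JJ
J/III-1 un II-1×II-2: jj
⇒ J over [I-1,I-2,II-1,II-2,II-3,III-1]: 8 consistent
T/I-1 un ·: tt
T/I-2 aff ·: Tt
T/II-1 un I-1×I-2: tt
T/II-2 aff ·: Tt|TT
T/II-3 ? I-1×I-2: tt|Tt
T/III-1 aff II-1×II-2: Tt
⇒ T over [I-1,I-2,II-1,II-2,II-3,III-1]: 4 consistent
W/I-1 ? ·: ww|Ww
W/I-2 aff ·: Ww
W/II-1 un I-1×I-2: ww
W/II-2 ? ·: ww|Ww|WW
W/II-3 un I-1×I-2: ww
W/III-1 ? II-1×II-2: ww|Ww
⇒ W over [I-1,I-2,II-1,II-2,II-3,III-1]: 8 consistent

II-1 ∈ {Jj tt ww, jj tt ww}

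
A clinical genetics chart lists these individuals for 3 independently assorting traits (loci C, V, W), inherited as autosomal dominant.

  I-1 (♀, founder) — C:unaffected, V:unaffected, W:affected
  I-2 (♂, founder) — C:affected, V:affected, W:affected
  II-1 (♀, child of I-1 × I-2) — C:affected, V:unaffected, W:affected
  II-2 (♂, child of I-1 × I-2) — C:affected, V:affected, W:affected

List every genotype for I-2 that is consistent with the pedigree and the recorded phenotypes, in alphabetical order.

I-2 ∈ {CC Vv WW, CC Vv Ww, Cc Vv WW, Cc Vv Ww}

C/I-1 un ·: cc
C/I-2 aff ·: Cc|CC
C/II-1 aff I-1×I-2: Cc
C/II-2 aff I-1×I-2: Cc
⇒ C over [I-1,I-2,II-1,II-2]: 2 consistent
V/I-1 un ·: vv
V/I-2 aff ·: Vv
V/II-1 un I-1×I-2: vv
V/II-2 aff I-1×I-2: Vv
⇒ V over [I-1,I-2,II-1,II-2]: 1 consistent
W/I-1 aff ·: Ww|WW
W/I-2 aff ·: Ww|WW
W/II-1 aff I-1×I-2: Ww|WW
W/II-2 aff I-1×I-2: Ww|WW
⇒ W over [I-1,I-2,II-1,II-2]: 13 consistent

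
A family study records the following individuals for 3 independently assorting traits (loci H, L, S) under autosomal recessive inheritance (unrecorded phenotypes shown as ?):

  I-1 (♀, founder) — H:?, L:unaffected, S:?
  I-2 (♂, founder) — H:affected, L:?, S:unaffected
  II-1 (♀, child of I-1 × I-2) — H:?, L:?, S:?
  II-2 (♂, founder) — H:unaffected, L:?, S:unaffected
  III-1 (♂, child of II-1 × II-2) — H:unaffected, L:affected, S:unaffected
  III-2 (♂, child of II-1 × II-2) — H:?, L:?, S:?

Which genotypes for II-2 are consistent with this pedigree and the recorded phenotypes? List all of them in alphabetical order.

H/I-1 ? ·: HH|Hh|hh
H/I-2 aff ·: hh
H/II-1 ? I-1×I-2: Hh|hh
H/II-2 un ·: HH|Hh
H/III-1 un II-1×II-2: HH|Hh
H/III-2 ? II-1×II-2: HH|Hh|hh
⇒ H over [I-1,I-2,II-1,II-2,III-1,III-2]: 26 consistent
L/I-1 un ·: LL|Ll
L/I-2 ? ·: LL|Ll|ll
L/II-1 ? I-1×I-2: Ll|ll
L/II-2 ? ·: Ll|ll
L/III-1 aff II-1×II-2: ll
L/III-2 ? II-1×II-2: LL|Ll|ll
⇒ L over [I-1,I-2,II-1,II-2,III-1,III-2]: 31 consistent
S/I-1 ? ·: SS|Ss|ss
S/I-2 un ·: SS|Ss
S/II-1 ? I-1×I-2: SS|Ss|ss
S/II-2 un ·: SS|Ss
S/III-1 un II-1×II-2: SS|Ss
S/III-2 ? II-1×II-2: SS|Ss|ss
⇒ S over [I-1,I-2,II-1,II-2,III-1,III-2]: 76 consistent

II-2 ∈ {HH Ll SS, HH Ll Ss, HH ll SS, HH ll Ss, Hh Ll SS, Hh Ll Ss, Hh ll SS, Hh ll Ss}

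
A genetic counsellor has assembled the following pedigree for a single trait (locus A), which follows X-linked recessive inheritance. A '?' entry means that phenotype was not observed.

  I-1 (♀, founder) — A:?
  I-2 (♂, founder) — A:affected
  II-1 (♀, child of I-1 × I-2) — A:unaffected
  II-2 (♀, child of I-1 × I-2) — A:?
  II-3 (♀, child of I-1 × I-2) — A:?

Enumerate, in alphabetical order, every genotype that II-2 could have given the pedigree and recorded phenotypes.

II-2 ∈ {X^AX^a, X^aX^a}

A/I-1 ? ·: X^AX^A|X^AX^a
A/I-2 aff ·: X^aY
A/II-1 un I-1×I-2: X^AX^a
A/II-2 ? I-1×I-2: X^AX^a|X^aX^a
A/II-3 ? I-1×I-2: X^AX^a|X^aX^a
⇒ A over [I-1,I-2,II-1,II-2,II-3]: 5 consistent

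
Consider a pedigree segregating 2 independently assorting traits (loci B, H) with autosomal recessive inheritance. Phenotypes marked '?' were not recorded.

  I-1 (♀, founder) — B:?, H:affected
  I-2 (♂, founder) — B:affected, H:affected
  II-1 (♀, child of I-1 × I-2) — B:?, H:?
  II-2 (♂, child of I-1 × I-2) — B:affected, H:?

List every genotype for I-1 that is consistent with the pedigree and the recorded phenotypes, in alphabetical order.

B/I-1 ? ·: Bb|bb
B/I-2 aff ·: bb
B/II-1 ? I-1×I-2: Bb|bb
B/II-2 aff I-1×I-2: bb
⇒ B over [I-1,I-2,II-1,II-2]: 3 consistent
H/I-1 aff ·: hh
H/I-2 aff ·: hh
H/II-1 ? I-1×I-2: hh
H/II-2 ? I-1×I-2: hh
⇒ H over [I-1,I-2,II-1,II-2]: 1 consistent

I-1 ∈ {Bb hh, bb hh}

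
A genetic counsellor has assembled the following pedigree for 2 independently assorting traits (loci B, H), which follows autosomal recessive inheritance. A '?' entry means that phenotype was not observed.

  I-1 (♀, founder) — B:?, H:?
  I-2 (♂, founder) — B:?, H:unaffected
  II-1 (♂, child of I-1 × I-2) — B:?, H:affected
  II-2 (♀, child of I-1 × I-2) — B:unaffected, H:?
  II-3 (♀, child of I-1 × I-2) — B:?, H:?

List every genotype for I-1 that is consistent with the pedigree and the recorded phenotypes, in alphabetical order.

I-1 ∈ {BB Hh, BB hh, Bb Hh, Bb hh, bb Hh, bb hh}

B/I-1 ? ·: BB|Bb|bb
B/I-2 ? ·: BB|Bb|bb
B/II-1 ? I-1×I-2: BB|Bb|bb
B/II-2 un I-1×I-2: BB|Bb
B/II-3 ? I-1×I-2: BB|Bb|bb
⇒ B over [I-1,I-2,II-1,II-2,II-3]: 45 consistent
H/I-1 ? ·: Hh|hh
H/I-2 un ·: Hh
H/II-1 aff I-1×I-2: hh
H/II-2 ? I-1×I-2: HH|Hh|hh
H/II-3 ? I-1×I-2: HH|Hh|hh
⇒ H over [I-1,I-2,II-1,II-2,II-3]: 13 consistent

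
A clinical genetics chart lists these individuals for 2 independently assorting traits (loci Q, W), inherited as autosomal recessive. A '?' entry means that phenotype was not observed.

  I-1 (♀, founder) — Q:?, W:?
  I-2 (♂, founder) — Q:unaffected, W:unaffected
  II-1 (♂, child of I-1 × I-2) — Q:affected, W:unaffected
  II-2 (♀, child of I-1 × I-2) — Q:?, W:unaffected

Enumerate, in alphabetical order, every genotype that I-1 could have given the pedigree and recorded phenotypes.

I-1 ∈ {Qq WW, Qq Ww, Qq ww, qq WW, qq Ww, qq ww}

Q/I-1 ? ·: Qq|qq
Q/I-2 un ·: Qq
Q/II-1 aff I-1×I-2: qq
Q/II-2 ? I-1×I-2: QQ|Qq|qq
⇒ Q over [I-1,I-2,II-1,II-2]: 5 consistent
W/I-1 ? ·: WW|Ww|ww
W/I-2 un ·: WW|Ww
W/II-1 un I-1×I-2: WW|Ww
W/II-2 un I-1×I-2: WW|Ww
⇒ W over [I-1,I-2,II-1,II-2]: 15 consistent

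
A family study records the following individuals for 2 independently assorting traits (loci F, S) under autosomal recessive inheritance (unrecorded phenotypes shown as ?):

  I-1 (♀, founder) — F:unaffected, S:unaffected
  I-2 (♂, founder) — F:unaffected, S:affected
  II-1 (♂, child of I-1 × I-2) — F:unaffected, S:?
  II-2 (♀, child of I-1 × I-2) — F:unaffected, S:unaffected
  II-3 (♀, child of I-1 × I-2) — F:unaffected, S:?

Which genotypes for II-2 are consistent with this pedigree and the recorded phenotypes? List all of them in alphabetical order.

F/I-1 un ·: FF|Ff
F/I-2 un ·: FF|Ff
F/II-1 un I-1×I-2: FF|Ff
F/II-2 un I-1×I-2: FF|Ff
F/II-3 un I-1×I-2: FF|Ff
⇒ F over [I-1,I-2,II-1,II-2,II-3]: 25 consistent
S/I-1 un ·: SS|Ss
S/I-2 aff ·: ss
S/II-1 ? I-1×I-2: Ss|ss
S/II-2 un I-1×I-2: Ss
S/II-3 ? I-1×I-2: Ss|ss
⇒ S over [I-1,I-2,II-1,II-2,II-3]: 5 consistent

II-2 ∈ {FF Ss, Ff Ss}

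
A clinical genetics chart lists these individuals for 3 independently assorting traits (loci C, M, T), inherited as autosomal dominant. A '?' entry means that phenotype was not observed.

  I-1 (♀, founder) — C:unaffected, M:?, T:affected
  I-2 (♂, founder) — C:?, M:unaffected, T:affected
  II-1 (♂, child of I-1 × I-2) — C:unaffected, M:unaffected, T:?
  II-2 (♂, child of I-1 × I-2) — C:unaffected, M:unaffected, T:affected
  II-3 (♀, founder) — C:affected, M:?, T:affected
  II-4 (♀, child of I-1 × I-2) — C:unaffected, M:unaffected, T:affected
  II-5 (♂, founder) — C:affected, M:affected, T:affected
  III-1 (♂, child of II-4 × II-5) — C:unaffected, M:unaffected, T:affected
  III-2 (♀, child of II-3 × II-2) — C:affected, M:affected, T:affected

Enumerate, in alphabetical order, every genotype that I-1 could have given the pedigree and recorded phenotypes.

C/I-1 un ·: cc
C/I-2 ? ·: cc|Cc
C/II-1 un I-1×I-2: cc
C/II-2 un I-1×I-2: cc
C/II-3 aff ·: Cc|CC
C/II-4 un I-1×I-2: cc
C/II-5 aff ·: Cc
C/III-1 un II-4×II-5: cc
C/III-2 aff II-3×II-2: Cc
⇒ C over [I-1,I-2,II-1,II-2,II-3,II-4,II-5,III-1,III-2]: 4 consistent
M/I-1 ? ·: mm|Mm
M/I-2 un ·: mm
M/II-1 un I-1×I-2: mm
M/II-2 un I-1×I-2: mm
M/II-3 ? ·: Mm|MM
M/II-4 un I-1×I-2: mm
M/II-5 aff ·: Mm
M/III-1 un II-4×II-5: mm
M/III-2 aff II-3×II-2: Mm
⇒ M over [I-1,I-2,II-1,II-2,II-3,II-4,II-5,III-1,III-2]: 4 consistent
T/I-1 aff ·: Tt|TT
T/I-2 aff ·: Tt|TT
T/II-1 ? I-1×I-2: tt|Tt|TT
T/II-2 aff I-1×I-2: Tt|TT
T/II-3 aff ·: Tt|TT
T/II-4 aff I-1×I-2: Tt|TT
T/II-5 aff ·: Tt|TT
T/III-1 aff II-4×II-5: Tt|TT
T/III-2 aff II-3×II-2: Tt|TT
⇒ T over [I-1,I-2,II-1,II-2,II-3,II-4,II-5,III-1,III-2]: 352 consistent

I-1 ∈ {cc Mm TT, cc Mm Tt, cc mm TT, cc mm Tt}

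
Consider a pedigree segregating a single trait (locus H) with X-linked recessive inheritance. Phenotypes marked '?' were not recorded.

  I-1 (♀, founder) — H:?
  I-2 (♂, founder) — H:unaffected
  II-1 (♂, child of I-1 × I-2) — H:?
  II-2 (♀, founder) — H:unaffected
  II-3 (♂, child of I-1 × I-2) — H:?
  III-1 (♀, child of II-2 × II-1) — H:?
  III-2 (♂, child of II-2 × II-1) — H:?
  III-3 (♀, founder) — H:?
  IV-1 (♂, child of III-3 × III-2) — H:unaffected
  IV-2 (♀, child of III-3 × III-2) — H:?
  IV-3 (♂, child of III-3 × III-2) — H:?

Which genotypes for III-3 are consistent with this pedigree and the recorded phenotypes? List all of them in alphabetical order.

III-3 ∈ {X^HX^H, X^HX^h}

H/I-1 ? ·: X^HX^H|X^HX^h|X^hX^h
H/I-2 un ·: X^HY
H/II-1 ? I-1×I-2: X^HY|X^hY
H/II-2 un ·: X^HX^H|X^HX^h
H/II-3 ? I-1×I-2: X^HY|X^hY
H/III-1 ? II-2×II-1: X^HX^H|X^HX^h|X^hX^h
H/III-2 ? II-2×II-1: X^HY|X^hY
H/III-3 ? ·: X^HX^H|X^HX^h
H/IV-1 un III-3×III-2: X^HY
H/IV-2 ? III-3×III-2: X^HX^H|X^HX^h|X^hX^h
H/IV-3 ? III-3×III-2: X^HY|X^hY
⇒ H over [I-1,I-2,II-1,II-2,II-3,III-1,III-2,III-3,IV-1,IV-2,IV-3]: 150 consistent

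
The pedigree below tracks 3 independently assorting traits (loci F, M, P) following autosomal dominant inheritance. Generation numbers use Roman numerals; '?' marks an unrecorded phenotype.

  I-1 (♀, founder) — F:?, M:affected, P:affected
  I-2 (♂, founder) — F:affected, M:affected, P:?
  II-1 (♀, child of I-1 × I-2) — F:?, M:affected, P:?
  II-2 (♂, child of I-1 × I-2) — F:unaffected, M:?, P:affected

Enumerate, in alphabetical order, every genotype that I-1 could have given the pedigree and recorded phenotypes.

I-1 ∈ {Ff MM PP, Ff MM Pp, Ff Mm PP, Ff Mm Pp, ff MM PP, ff MM Pp, ff Mm PP, ff Mm Pp}

F/I-1 ? ·: ff|Ff
F/I-2 aff ·: Ff
F/II-1 ? I-1×I-2: ff|Ff|FF
F/II-2 un I-1×I-2: ff
⇒ F over [I-1,I-2,II-1,II-2]: 5 consistent
M/I-1 aff ·: Mm|MM
M/I-2 aff ·: Mm|MM
M/II-1 aff I-1×I-2: Mm|MM
M/II-2 ? I-1×I-2: mm|Mm|MM
⇒ M over [I-1,I-2,II-1,II-2]: 15 consistent
P/I-1 aff ·: Pp|PP
P/I-2 ? ·: pp|Pp|PP
P/II-1 ? I-1×I-2: pp|Pp|PP
P/II-2 aff I-1×I-2: Pp|PP
⇒ P over [I-1,I-2,II-1,II-2]: 18 consistent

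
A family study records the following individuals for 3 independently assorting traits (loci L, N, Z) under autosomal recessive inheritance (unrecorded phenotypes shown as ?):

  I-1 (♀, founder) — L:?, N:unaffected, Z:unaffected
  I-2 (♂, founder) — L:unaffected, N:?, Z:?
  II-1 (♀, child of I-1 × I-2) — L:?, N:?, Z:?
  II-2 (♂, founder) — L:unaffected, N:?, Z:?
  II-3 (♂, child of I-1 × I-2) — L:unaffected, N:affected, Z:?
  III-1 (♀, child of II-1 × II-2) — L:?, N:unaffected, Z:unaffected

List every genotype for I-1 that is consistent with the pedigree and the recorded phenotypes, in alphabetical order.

I-1 ∈ {LL Nn ZZ, LL Nn Zz, Ll Nn ZZ, Ll Nn Zz, ll Nn ZZ, ll Nn Zz}

L/I-1 ? ·: LL|Ll|ll
L/I-2 un ·: LL|Ll
L/II-1 ? I-1×I-2: LL|Ll|ll
L/II-2 un ·: LL|Ll
L/II-3 un I-1×I-2: LL|Ll
L/III-1 ? II-1×II-2: LL|Ll|ll
⇒ L over [I-1,I-2,II-1,II-2,II-3,III-1]: 70 consistent
N/I-1 un ·: Nn
N/I-2 ? ·: Nn|nn
N/II-1 ? I-1×I-2: NN|Nn|nn
N/II-2 ? ·: NN|Nn|nn
N/II-3 aff I-1×I-2: nn
N/III-1 un II-1×II-2: NN|Nn
⇒ N over [I-1,I-2,II-1,II-2,II-3,III-1]: 18 consistent
Z/I-1 un ·: ZZ|Zz
Z/I-2 ? ·: ZZ|Zz|zz
Z/II-1 ? I-1×I-2: ZZ|Zz|zz
Z/II-2 ? ·: ZZ|Zz|zz
Z/II-3 ? I-1×I-2: ZZ|Zz|zz
Z/III-1 un II-1×II-2: ZZ|Zz
⇒ Z over [I-1,I-2,II-1,II-2,II-3,III-1]: 92 consistent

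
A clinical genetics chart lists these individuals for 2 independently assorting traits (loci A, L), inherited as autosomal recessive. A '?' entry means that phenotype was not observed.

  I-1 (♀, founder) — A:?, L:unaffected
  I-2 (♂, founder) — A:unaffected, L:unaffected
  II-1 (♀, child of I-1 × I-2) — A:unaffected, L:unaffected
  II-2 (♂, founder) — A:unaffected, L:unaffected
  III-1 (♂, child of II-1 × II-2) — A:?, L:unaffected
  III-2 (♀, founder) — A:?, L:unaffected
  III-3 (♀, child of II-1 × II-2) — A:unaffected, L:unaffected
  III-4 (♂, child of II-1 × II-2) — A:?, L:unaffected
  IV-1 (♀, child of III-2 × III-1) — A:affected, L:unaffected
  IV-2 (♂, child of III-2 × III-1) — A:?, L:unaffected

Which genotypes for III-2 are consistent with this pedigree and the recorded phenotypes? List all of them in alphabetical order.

A/I-1 ? ·: AA|Aa|aa
A/I-2 un ·: AA|Aa
A/II-1 un I-1×I-2: AA|Aa
A/II-2 un ·: AA|Aa
A/III-1 ? II-1×II-2: Aa|aa
A/III-2 ? ·: Aa|aa
A/III-3 un II-1×II-2: AA|Aa
A/III-4 ? II-1×II-2: AA|Aa|aa
A/IV-1 aff III-2×III-1: aa
A/IV-2 ? III-2×III-1: AA|Aa|aa
⇒ A over [I-1,I-2,II-1,II-2,III-1,III-2,III-3,III-4,IV-1,IV-2]: 420 consistent
L/I-1 un ·: LL|Ll
L/I-2 un ·: LL|Ll
L/II-1 un I-1×I-2: LL|Ll
L/II-2 un ·: LL|Ll
L/III-1 un II-1×II-2: LL|Ll
L/III-2 un ·: LL|Ll
L/III-3 un II-1×II-2: LL|Ll
L/III-4 un II-1×II-2: LL|Ll
L/IV-1 un III-2×III-1: LL|Ll
L/IV-2 un III-2×III-1: LL|Ll
⇒ L over [I-1,I-2,II-1,II-2,III-1,III-2,III-3,III-4,IV-1,IV-2]: 540 consistent

III-2 ∈ {Aa LL, Aa Ll, aa LL, aa Ll}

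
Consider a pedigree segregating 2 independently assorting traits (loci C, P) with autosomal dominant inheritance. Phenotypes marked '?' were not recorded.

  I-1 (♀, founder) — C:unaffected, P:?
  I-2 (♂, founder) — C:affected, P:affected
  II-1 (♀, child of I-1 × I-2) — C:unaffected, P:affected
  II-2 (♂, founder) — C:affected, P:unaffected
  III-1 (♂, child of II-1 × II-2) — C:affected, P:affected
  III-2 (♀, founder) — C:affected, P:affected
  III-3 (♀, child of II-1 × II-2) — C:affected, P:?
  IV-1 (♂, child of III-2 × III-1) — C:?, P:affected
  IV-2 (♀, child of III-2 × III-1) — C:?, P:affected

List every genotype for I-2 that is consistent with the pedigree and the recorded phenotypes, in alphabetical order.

I-2 ∈ {Cc PP, Cc Pp}

C/I-1 un ·: cc
C/I-2 aff ·: Cc
C/II-1 un I-1×I-2: cc
C/II-2 aff ·: Cc|CC
C/III-1 aff II-1×II-2: Cc
C/III-2 aff ·: Cc|CC
C/III-3 aff II-1×II-2: Cc
C/IV-1 ? III-2×III-1: cc|Cc|CC
C/IV-2 ? III-2×III-1: cc|Cc|CC
⇒ C over [I-1,I-2,II-1,II-2,III-1,III-2,III-3,IV-1,IV-2]: 26 consistent
P/I-1 ? ·: pp|Pp|PP
P/I-2 aff ·: Pp|PP
P/II-1 aff I-1×I-2: Pp|PP
P/II-2 un ·: pp
P/III-1 aff II-1×II-2: Pp
P/III-2 aff ·: Pp|PP
P/III-3 ? II-1×II-2: pp|Pp
P/IV-1 aff III-2×III-1: Pp|PP
P/IV-2 aff III-2×III-1: Pp|PP
⇒ P over [I-1,I-2,II-1,II-2,III-1,III-2,III-3,IV-1,IV-2]: 112 consistent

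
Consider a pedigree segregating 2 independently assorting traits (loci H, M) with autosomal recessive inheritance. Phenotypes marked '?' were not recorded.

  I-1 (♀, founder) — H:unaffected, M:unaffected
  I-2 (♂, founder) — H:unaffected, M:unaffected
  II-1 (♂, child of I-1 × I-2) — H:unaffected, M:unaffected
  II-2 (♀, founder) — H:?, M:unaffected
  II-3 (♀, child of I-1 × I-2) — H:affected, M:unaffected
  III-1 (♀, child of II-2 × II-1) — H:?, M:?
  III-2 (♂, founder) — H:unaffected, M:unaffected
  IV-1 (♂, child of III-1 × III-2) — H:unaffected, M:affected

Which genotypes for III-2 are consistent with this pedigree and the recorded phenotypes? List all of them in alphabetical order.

H/I-1 un ·: Hh
H/I-2 un ·: Hh
H/II-1 un I-1×I-2: HH|Hh
H/II-2 ? ·: HH|Hh|hh
H/II-3 aff I-1×I-2: hh
H/III-1 ? II-2×II-1: HH|Hh|hh
H/III-2 un ·: HH|Hh
H/IV-1 un III-1×III-2: HH|Hh
⇒ H over [I-1,I-2,II-1,II-2,II-3,III-1,III-2,IV-1]: 36 consistent
M/I-1 un ·: MM|Mm
M/I-2 un ·: MM|Mm
M/II-1 un I-1×I-2: MM|Mm
M/II-2 un ·: MM|Mm
M/II-3 un I-1×I-2: MM|Mm
M/III-1 ? II-2×II-1: Mm|mm
M/III-2 un ·: Mm
M/IV-1 aff III-1×III-2: mm
⇒ M over [I-1,I-2,II-1,II-2,II-3,III-1,III-2,IV-1]: 25 consistent

III-2 ∈ {HH Mm, Hh Mm}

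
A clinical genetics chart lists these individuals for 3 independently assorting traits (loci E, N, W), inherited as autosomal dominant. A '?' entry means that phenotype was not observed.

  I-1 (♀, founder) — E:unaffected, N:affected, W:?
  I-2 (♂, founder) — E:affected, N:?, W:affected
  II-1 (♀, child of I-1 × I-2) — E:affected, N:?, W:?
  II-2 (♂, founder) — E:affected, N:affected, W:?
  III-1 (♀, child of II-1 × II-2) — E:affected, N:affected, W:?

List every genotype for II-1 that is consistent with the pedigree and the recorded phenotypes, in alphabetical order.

E/I-1 un ·: ee
E/I-2 aff ·: Ee|EE
E/II-1 aff I-1×I-2: Ee
E/II-2 aff ·: Ee|EE
E/III-1 aff II-1×II-2: Ee|EE
⇒ E over [I-1,I-2,II-1,II-2,III-1]: 8 consistent
N/I-1 aff ·: Nn|NN
N/I-2 ? ·: nn|Nn|NN
N/II-1 ? I-1×I-2: nn|Nn|NN
N/II-2 aff ·: Nn|NN
N/III-1 aff II-1×II-2: Nn|NN
⇒ N over [I-1,I-2,II-1,II-2,III-1]: 36 consistent
W/I-1 ? ·: ww|Ww|WW
W/I-2 aff ·: Ww|WW
W/II-1 ? I-1×I-2: ww|Ww|WW
W/II-2 ? ·: ww|Ww|WW
W/III-1 ? II-1×II-2: ww|Ww|WW
⇒ W over [I-1,I-2,II-1,II-2,III-1]: 59 consistent

II-1 ∈ {Ee NN WW, Ee NN Ww, Ee NN ww, Ee Nn WW, Ee Nn Ww, Ee Nn ww, Ee nn WW, Ee nn Ww, Ee nn ww}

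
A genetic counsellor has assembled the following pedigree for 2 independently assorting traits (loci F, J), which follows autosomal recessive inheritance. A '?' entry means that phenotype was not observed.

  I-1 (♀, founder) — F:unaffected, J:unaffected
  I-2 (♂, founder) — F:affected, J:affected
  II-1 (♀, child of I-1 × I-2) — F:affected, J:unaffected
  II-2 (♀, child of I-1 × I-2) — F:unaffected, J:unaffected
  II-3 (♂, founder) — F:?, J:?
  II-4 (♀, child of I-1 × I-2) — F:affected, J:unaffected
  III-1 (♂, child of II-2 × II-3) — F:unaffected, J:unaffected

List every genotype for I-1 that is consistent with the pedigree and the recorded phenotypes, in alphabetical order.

F/I-1 un ·: Ff
F/I-2 aff ·: ff
F/II-1 aff I-1×I-2: ff
F/II-2 un I-1×I-2: Ff
F/II-3 ? ·: FF|Ff|ff
F/II-4 aff I-1×I-2: ff
F/III-1 un II-2×II-3: FF|Ff
⇒ F over [I-1,I-2,II-1,II-2,II-3,II-4,III-1]: 5 consistent
J/I-1 un ·: JJ|Jj
J/I-2 aff ·: jj
J/II-1 un I-1×I-2: Jj
J/II-2 un I-1×I-2: Jj
J/II-3 ? ·: JJ|Jj|jj
J/II-4 un I-1×I-2: Jj
J/III-1 un II-2×II-3: JJ|Jj
⇒ J over [I-1,I-2,II-1,II-2,II-3,II-4,III-1]: 10 consistent

I-1 ∈ {Ff JJ, Ff Jj}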